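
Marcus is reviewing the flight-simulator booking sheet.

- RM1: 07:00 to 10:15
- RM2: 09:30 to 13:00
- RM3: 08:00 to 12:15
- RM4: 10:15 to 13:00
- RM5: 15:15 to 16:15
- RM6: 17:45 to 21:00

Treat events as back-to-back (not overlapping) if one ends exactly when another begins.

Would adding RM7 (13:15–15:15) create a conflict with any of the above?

RM1: ends 10:15 at or before RM7 starts 13:15 → clear.
RM3: ends 12:15 at or before RM7 starts 13:15 → clear.
RM2: ends 13:00 at or before RM7 starts 13:15 → clear.
RM4: ends 13:00 at or before RM7 starts 13:15 → clear.
RM5: starts 15:15 at or after RM7 ends 15:15 → clear.
RM6: starts 17:45 at or after RM7 ends 15:15 → clear.

No — it doesn't clash with anything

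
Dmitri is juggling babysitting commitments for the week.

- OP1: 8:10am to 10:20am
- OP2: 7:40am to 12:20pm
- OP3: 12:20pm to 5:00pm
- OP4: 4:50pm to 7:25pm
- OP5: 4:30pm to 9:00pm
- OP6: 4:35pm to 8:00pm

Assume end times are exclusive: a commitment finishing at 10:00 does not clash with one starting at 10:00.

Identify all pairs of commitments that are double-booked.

OP1 & OP2, OP3 & OP4, OP3 & OP5, OP3 & OP6, OP4 & OP5, OP4 & OP6, OP5 & OP6

Check each pair: they overlap iff neither finishes before the other starts.
Sorted by start: OP2, OP1, OP3, OP5, OP6, OP4.
OP1 starts before OP2 ends → OP2 and OP1 overlap.
OP3 starts exactly when OP2 ends (back-to-back, no overlap), so OP2 has no further overlaps.
OP3 starts after OP1 ends, so OP1 has no further overlaps.
OP5 starts before OP3 ends → OP3 and OP5 overlap.
OP6 starts before OP3 ends → OP3 and OP6 overlap.
OP4 starts before OP3 ends → OP3 and OP4 overlap.
OP6 starts before OP5 ends → OP5 and OP6 overlap.
OP4 starts before OP5 ends → OP5 and OP4 overlap.
OP4 starts before OP6 ends → OP6 and OP4 overlap.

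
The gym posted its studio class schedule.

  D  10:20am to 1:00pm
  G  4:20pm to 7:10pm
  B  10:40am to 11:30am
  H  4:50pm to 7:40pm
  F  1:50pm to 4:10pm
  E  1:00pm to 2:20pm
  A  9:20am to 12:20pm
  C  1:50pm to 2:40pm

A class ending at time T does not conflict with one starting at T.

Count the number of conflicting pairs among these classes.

Sorted by start: A, D, B, E, C, F, G, H.
D starts before A ends → A and D overlap.
B starts before A ends → A and B overlap.
E starts after A ends; A is clear from here.
B starts before D ends → D and B overlap.
E starts exactly when D ends (back-to-back, no overlap); D is clear from here.
E starts after B ends; B is clear from here.
C starts before E ends → E and C overlap.
F starts before E ends → E and F overlap.
G starts after E ends; E is clear from here.
F starts before C ends → C and F overlap.
G starts after C ends; C is clear from here.
G starts after F ends; F is clear from here.
H starts before G ends → G and H overlap.
Overlapping pairs: A & B, A & D, B & D, C & E, C & F, E & F, G & H — 7 in total.

7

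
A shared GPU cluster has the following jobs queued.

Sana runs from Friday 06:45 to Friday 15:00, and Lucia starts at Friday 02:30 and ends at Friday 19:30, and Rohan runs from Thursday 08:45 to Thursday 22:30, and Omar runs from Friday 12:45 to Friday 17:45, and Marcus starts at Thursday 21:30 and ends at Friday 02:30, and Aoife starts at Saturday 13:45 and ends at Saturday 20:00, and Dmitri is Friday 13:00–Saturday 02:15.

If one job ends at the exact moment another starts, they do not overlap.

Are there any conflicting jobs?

Yes

Check each pair: they overlap iff neither finishes before the other starts.
Sorted by start: Rohan, Marcus, Lucia, Sana, Omar, Dmitri, Aoife.
Marcus starts before Rohan ends → Rohan and Marcus overlap.
That's a conflict, so the schedule is not conflict-free.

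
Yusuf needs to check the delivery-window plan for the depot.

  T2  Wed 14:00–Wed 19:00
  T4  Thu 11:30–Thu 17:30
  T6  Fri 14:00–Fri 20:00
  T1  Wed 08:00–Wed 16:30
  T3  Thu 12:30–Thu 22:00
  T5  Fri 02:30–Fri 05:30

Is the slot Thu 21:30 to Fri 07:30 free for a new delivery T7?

No — it overlaps T3, T5

T1: ends Wed 16:30 at or before T7 starts Thu 21:30 → clear.
T2: ends Wed 19:00 at or before T7 starts Thu 21:30 → clear.
T4: ends Thu 17:30 at or before T7 starts Thu 21:30 → clear.
T3: starts Thu 12:30 before T7 ends Fri 07:30, and ends Thu 22:00 after T7 starts Thu 21:30 → overlap.
T5: starts Fri 02:30 before T7 ends Fri 07:30, and ends Fri 05:30 after T7 starts Thu 21:30 → overlap.
T6: starts Fri 14:00 at or after T7 ends Fri 07:30 → clear.
T7 overlaps T3, T5.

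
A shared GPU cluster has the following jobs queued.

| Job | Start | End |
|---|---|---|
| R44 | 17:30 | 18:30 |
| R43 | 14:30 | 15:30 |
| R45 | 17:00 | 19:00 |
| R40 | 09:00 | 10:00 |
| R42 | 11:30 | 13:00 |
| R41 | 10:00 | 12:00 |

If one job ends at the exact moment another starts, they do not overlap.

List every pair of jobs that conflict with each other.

Two intervals overlap when each starts before the other ends.
Sorted by start: R40, R41, R42, R43, R45, R44.
R41 starts exactly when R40 ends (back-to-back, no overlap) — done with R40.
R42 starts before R41 ends → R41 and R42 overlap.
R43 starts after R41 ends — done with R41.
R43 starts after R42 ends — done with R42.
R45 starts after R43 ends — done with R43.
R44 starts before R45 ends → R45 and R44 overlap.

R41 & R42, R44 & R45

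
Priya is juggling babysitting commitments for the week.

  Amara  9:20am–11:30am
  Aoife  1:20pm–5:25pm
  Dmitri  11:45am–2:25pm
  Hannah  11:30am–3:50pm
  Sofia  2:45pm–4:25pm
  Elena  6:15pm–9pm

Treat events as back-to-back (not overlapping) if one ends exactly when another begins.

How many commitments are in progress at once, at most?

3

Walk through starts and ends in time order (an end at T is processed before a start at T):
9:20am start Amara → 1
11:30am end Amara → 0
11:30am start Hannah → 1
11:45am start Dmitri → 2
1:20pm start Aoife → 3
2:25pm end Dmitri → 2
2:45pm start Sofia → 3
3:50pm end Hannah → 2
4:25pm end Sofia → 1
5:25pm end Aoife → 0
6:15pm start Elena → 1
9pm end Elena → 0
Peak is 3, at 1:20pm (Aoife, Dmitri, Hannah).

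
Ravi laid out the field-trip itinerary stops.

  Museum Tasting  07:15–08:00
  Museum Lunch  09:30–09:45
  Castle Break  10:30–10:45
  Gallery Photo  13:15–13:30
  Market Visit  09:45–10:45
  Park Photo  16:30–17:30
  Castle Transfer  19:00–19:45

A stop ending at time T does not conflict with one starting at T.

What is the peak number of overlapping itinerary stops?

Walk through starts and ends in time order (an end at T is processed before a start at T):
07:15 start Museum Tasting → 1
08:00 end Museum Tasting → 0
09:30 start Museum Lunch → 1
09:45 end Museum Lunch → 0
09:45 start Market Visit → 1
10:30 start Castle Break → 2
10:45 end Castle Break → 1
10:45 end Market Visit → 0
13:15 start Gallery Photo → 1
13:30 end Gallery Photo → 0
16:30 start Park Photo → 1
17:30 end Park Photo → 0
19:00 start Castle Transfer → 1
19:45 end Castle Transfer → 0
Peak is 2, at 10:30 (Castle Break, Market Visit).

2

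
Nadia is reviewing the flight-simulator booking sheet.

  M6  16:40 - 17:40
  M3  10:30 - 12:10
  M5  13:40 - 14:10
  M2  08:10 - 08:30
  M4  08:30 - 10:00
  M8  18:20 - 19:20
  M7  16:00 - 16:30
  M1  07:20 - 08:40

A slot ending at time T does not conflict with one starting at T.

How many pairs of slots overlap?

Sorted by start: M1, M2, M4, M3, M5, M7, M6, M8.
M2 starts before M1 ends → M1 and M2 overlap.
M4 starts before M1 ends → M1 and M4 overlap.
M3 starts after M1 ends — done with M1.
M4 starts exactly when M2 ends (back-to-back, no overlap) — done with M2.
M3 starts after M4 ends — done with M4.
M5 starts after M3 ends — done with M3.
M7 starts after M5 ends — done with M5.
M6 starts after M7 ends — done with M7.
M8 starts after M6 ends.
Overlapping pairs: M1 & M2, M1 & M4 — 2 in total.

2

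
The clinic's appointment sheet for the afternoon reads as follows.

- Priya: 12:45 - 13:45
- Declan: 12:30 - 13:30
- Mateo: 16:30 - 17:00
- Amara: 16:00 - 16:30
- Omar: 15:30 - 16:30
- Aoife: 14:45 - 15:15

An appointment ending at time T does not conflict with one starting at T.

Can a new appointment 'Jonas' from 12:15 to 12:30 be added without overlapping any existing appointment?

Yes — the slot is free

Declan: starts 12:30 at or after Jonas ends 12:30 → clear.
Priya: starts 12:45 at or after Jonas ends 12:30 → clear.
Aoife: starts 14:45 at or after Jonas ends 12:30 → clear.
Omar: starts 15:30 at or after Jonas ends 12:30 → clear.
Amara: starts 16:00 at or after Jonas ends 12:30 → clear.
Mateo: starts 16:30 at or after Jonas ends 12:30 → clear.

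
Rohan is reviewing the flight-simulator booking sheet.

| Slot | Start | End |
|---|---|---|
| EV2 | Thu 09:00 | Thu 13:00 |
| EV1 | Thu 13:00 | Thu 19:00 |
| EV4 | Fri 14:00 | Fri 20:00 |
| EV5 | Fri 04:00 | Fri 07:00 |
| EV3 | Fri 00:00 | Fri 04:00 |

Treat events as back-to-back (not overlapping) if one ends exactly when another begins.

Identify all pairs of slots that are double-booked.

none

Sorted by start: EV2, EV1, EV3, EV5, EV4.
EV1 starts exactly when EV2 ends (back-to-back, no overlap), so nothing later overlaps EV2 either.
EV3 starts after EV1 ends, so nothing later overlaps EV1 either.
EV5 starts exactly when EV3 ends (back-to-back, no overlap), so nothing later overlaps EV3 either.
EV4 starts after EV5 ends.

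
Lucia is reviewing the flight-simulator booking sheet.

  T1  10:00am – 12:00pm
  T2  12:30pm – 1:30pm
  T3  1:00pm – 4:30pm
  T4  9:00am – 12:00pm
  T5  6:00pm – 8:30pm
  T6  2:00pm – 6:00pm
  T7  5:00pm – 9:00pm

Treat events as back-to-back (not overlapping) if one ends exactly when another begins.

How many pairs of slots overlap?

5

Sorted by start: T4, T1, T2, T3, T6, T7, T5.
T1 starts before T4 ends → T4 and T1 overlap.
T2 starts after T4 ends, so T4 has no further overlaps.
T2 starts after T1 ends, so T1 has no further overlaps.
T3 starts before T2 ends → T2 and T3 overlap.
T6 starts after T2 ends, so T2 has no further overlaps.
T6 starts before T3 ends → T3 and T6 overlap.
T7 starts after T3 ends, so T3 has no further overlaps.
T7 starts before T6 ends → T6 and T7 overlap.
T5 starts exactly when T6 ends (back-to-back, no overlap).
T5 starts before T7 ends → T7 and T5 overlap.
Overlapping pairs: T1 & T4, T2 & T3, T3 & T6, T5 & T7, T6 & T7 — 5 in total.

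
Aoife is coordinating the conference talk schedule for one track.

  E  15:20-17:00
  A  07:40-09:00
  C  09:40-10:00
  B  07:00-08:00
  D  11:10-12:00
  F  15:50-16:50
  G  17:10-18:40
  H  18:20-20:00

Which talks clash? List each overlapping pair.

A & B, E & F, G & H

Sorted by start: B, A, C, D, E, F, G, H.
A starts before B ends → B and A overlap.
C starts after B ends; B is clear from here.
C starts after A ends; A is clear from here.
D starts after C ends; C is clear from here.
E starts after D ends; D is clear from here.
F starts before E ends → E and F overlap.
G starts after E ends; E is clear from here.
G starts after F ends; F is clear from here.
H starts before G ends → G and H overlap.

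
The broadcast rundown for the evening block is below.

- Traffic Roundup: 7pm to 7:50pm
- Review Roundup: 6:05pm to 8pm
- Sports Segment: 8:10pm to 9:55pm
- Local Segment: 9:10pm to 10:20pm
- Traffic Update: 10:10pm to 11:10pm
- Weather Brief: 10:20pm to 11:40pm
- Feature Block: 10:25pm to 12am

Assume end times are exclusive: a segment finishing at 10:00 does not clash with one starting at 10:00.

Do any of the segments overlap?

Yes

Two intervals overlap when each starts before the other ends.
Sorted by start: Review Roundup, Traffic Roundup, Sports Segment, Local Segment, Traffic Update, Weather Brief, Feature Block.
Traffic Roundup starts before Review Roundup ends → Review Roundup and Traffic Roundup overlap.
That's a conflict, so the schedule is not conflict-free.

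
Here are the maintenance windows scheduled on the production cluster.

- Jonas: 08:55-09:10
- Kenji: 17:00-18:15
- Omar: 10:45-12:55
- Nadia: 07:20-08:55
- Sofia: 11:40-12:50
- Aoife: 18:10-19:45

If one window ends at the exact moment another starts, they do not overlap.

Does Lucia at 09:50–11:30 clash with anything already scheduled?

Nadia: ends 08:55 at or before Lucia starts 09:50 → clear.
Jonas: ends 09:10 at or before Lucia starts 09:50 → clear.
Omar: starts 10:45 before Lucia ends 11:30, and ends 12:55 after Lucia starts 09:50 → overlap.
Sofia: starts 11:40 at or after Lucia ends 11:30 → clear.
Kenji: starts 17:00 at or after Lucia ends 11:30 → clear.
Aoife: starts 18:10 at or after Lucia ends 11:30 → clear.
Lucia overlaps Omar.

Yes — it overlaps Omar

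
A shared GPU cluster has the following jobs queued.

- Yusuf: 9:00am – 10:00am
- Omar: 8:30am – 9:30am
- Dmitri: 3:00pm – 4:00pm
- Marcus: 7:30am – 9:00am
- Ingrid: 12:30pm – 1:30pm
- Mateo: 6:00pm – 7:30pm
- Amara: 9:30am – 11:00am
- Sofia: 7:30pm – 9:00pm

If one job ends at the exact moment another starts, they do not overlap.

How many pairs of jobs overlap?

3

Check each pair: they overlap iff neither finishes before the other starts.
Sorted by start: Marcus, Omar, Yusuf, Amara, Ingrid, Dmitri, Mateo, Sofia.
Omar starts before Marcus ends → Marcus and Omar overlap.
Yusuf starts exactly when Marcus ends (back-to-back, no overlap), so nothing later overlaps Marcus either.
Yusuf starts before Omar ends → Omar and Yusuf overlap.
Amara starts exactly when Omar ends (back-to-back, no overlap), so nothing later overlaps Omar either.
Amara starts before Yusuf ends → Yusuf and Amara overlap.
Ingrid starts after Yusuf ends, so nothing later overlaps Yusuf either.
Ingrid starts after Amara ends, so nothing later overlaps Amara either.
Dmitri starts after Ingrid ends, so nothing later overlaps Ingrid either.
Mateo starts after Dmitri ends, so nothing later overlaps Dmitri either.
Sofia starts exactly when Mateo ends (back-to-back, no overlap).
Overlapping pairs: Amara & Yusuf, Marcus & Omar, Omar & Yusuf — 3 in total.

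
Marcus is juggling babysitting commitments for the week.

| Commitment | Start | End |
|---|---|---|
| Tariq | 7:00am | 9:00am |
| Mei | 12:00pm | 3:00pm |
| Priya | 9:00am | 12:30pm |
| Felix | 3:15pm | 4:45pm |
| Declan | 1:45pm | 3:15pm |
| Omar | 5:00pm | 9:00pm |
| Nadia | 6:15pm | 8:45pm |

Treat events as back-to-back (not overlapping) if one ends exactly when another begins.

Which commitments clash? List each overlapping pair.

Declan & Mei, Mei & Priya, Nadia & Omar

Check each pair: they overlap iff neither finishes before the other starts.
Sorted by start: Tariq, Priya, Mei, Declan, Felix, Omar, Nadia.
Priya starts exactly when Tariq ends (back-to-back, no overlap), so nothing later overlaps Tariq either.
Mei starts before Priya ends → Priya and Mei overlap.
Declan starts after Priya ends, so nothing later overlaps Priya either.
Declan starts before Mei ends → Mei and Declan overlap.
Felix starts after Mei ends, so nothing later overlaps Mei either.
Felix starts exactly when Declan ends (back-to-back, no overlap), so nothing later overlaps Declan either.
Omar starts after Felix ends, so nothing later overlaps Felix either.
Nadia starts before Omar ends → Omar and Nadia overlap.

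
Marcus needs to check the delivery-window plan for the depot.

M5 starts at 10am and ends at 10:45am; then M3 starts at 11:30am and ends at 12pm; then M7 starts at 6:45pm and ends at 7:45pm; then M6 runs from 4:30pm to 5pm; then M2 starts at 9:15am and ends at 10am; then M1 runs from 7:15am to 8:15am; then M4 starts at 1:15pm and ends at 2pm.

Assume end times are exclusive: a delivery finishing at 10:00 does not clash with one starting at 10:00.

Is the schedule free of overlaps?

Sorted by start: M1, M2, M5, M3, M4, M6, M7.
M2 starts after M1 ends, so nothing later overlaps M1 either.
M5 starts exactly when M2 ends (back-to-back, no overlap), so nothing later overlaps M2 either.
M3 starts after M5 ends, so nothing later overlaps M5 either.
M4 starts after M3 ends, so nothing later overlaps M3 either.
M6 starts after M4 ends, so nothing later overlaps M4 either.
M7 starts after M6 ends.
Every pair is clear; the schedule has no overlaps.

Yes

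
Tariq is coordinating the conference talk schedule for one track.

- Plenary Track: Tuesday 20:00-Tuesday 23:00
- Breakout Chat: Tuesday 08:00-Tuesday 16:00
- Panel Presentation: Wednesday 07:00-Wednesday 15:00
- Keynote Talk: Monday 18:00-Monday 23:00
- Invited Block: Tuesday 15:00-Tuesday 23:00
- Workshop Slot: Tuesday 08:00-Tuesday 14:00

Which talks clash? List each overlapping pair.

Sorted by start: Keynote Talk, Breakout Chat, Workshop Slot, Invited Block, Plenary Track, Panel Presentation.
Breakout Chat starts after Keynote Talk ends, so Keynote Talk has no further overlaps.
Workshop Slot starts before Breakout Chat ends → Breakout Chat and Workshop Slot overlap.
Invited Block starts before Breakout Chat ends → Breakout Chat and Invited Block overlap.
Plenary Track starts after Breakout Chat ends, so Breakout Chat has no further overlaps.
Invited Block starts after Workshop Slot ends, so Workshop Slot has no further overlaps.
Plenary Track starts before Invited Block ends → Invited Block and Plenary Track overlap.
Panel Presentation starts after Invited Block ends.
Panel Presentation starts after Plenary Track ends.

Breakout Chat & Invited Block, Breakout Chat & Workshop Slot, Invited Block & Plenary Track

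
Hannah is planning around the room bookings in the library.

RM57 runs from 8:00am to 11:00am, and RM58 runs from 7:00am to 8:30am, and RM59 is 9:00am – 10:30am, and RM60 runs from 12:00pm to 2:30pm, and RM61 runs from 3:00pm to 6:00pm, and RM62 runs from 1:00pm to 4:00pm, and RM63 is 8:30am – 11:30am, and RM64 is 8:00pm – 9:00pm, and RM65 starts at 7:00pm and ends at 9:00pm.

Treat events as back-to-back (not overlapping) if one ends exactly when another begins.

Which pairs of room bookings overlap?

Two intervals overlap when each starts before the other ends.
Sorted by start: RM58, RM57, RM63, RM59, RM60, RM62, RM61, RM65, RM64.
RM57 starts before RM58 ends → RM58 and RM57 overlap.
RM63 starts exactly when RM58 ends (back-to-back, no overlap), so nothing later overlaps RM58 either.
RM63 starts before RM57 ends → RM57 and RM63 overlap.
RM59 starts before RM57 ends → RM57 and RM59 overlap.
RM60 starts after RM57 ends, so nothing later overlaps RM57 either.
RM59 starts before RM63 ends → RM63 and RM59 overlap.
RM60 starts after RM63 ends, so nothing later overlaps RM63 either.
RM60 starts after RM59 ends, so nothing later overlaps RM59 either.
RM62 starts before RM60 ends → RM60 and RM62 overlap.
RM61 starts after RM60 ends, so nothing later overlaps RM60 either.
RM61 starts before RM62 ends → RM62 and RM61 overlap.
RM65 starts after RM62 ends, so nothing later overlaps RM62 either.
RM65 starts after RM61 ends, so nothing later overlaps RM61 either.
RM64 starts before RM65 ends → RM65 and RM64 overlap.

RM57 & RM58, RM57 & RM59, RM57 & RM63, RM59 & RM63, RM60 & RM62, RM61 & RM62, RM64 & RM65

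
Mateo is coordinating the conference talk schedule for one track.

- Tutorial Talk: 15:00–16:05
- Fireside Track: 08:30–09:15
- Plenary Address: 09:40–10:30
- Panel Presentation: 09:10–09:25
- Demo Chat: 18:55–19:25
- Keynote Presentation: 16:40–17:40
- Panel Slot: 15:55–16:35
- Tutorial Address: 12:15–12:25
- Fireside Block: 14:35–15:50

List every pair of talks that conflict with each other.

Sorted by start: Fireside Track, Panel Presentation, Plenary Address, Tutorial Address, Fireside Block, Tutorial Talk, Panel Slot, Keynote Presentation, Demo Chat.
Panel Presentation starts before Fireside Track ends → Fireside Track and Panel Presentation overlap.
Plenary Address starts after Fireside Track ends — done with Fireside Track.
Plenary Address starts after Panel Presentation ends — done with Panel Presentation.
Tutorial Address starts after Plenary Address ends — done with Plenary Address.
Fireside Block starts after Tutorial Address ends — done with Tutorial Address.
Tutorial Talk starts before Fireside Block ends → Fireside Block and Tutorial Talk overlap.
Panel Slot starts after Fireside Block ends — done with Fireside Block.
Panel Slot starts before Tutorial Talk ends → Tutorial Talk and Panel Slot overlap.
Keynote Presentation starts after Tutorial Talk ends — done with Tutorial Talk.
Keynote Presentation starts after Panel Slot ends — done with Panel Slot.
Demo Chat starts after Keynote Presentation ends.

Fireside Block & Tutorial Talk, Fireside Track & Panel Presentation, Panel Slot & Tutorial Talk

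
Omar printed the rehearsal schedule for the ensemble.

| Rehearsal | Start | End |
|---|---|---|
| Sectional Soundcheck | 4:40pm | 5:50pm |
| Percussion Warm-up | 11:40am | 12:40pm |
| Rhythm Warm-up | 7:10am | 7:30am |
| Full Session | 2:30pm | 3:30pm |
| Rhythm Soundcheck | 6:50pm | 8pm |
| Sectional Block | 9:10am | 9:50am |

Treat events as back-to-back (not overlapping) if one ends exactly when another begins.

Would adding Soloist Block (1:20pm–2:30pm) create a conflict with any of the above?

No — it doesn't clash with anything

Rhythm Warm-up: ends 7:30am at or before Soloist Block starts 1:20pm → clear.
Sectional Block: ends 9:50am at or before Soloist Block starts 1:20pm → clear.
Percussion Warm-up: ends 12:40pm at or before Soloist Block starts 1:20pm → clear.
Full Session: starts 2:30pm at or after Soloist Block ends 2:30pm → clear.
Sectional Soundcheck: starts 4:40pm at or after Soloist Block ends 2:30pm → clear.
Rhythm Soundcheck: starts 6:50pm at or after Soloist Block ends 2:30pm → clear.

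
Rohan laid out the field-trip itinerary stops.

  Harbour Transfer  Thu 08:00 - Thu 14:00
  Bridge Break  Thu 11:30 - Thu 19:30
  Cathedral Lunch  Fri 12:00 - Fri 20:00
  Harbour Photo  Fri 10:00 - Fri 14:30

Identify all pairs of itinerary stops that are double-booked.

Two intervals overlap when each starts before the other ends.
Sorted by start: Harbour Transfer, Bridge Break, Harbour Photo, Cathedral Lunch.
Bridge Break starts before Harbour Transfer ends → Harbour Transfer and Bridge Break overlap.
Harbour Photo starts after Harbour Transfer ends — done with Harbour Transfer.
Harbour Photo starts after Bridge Break ends — done with Bridge Break.
Cathedral Lunch starts before Harbour Photo ends → Harbour Photo and Cathedral Lunch overlap.

Bridge Break & Harbour Transfer, Cathedral Lunch & Harbour Photo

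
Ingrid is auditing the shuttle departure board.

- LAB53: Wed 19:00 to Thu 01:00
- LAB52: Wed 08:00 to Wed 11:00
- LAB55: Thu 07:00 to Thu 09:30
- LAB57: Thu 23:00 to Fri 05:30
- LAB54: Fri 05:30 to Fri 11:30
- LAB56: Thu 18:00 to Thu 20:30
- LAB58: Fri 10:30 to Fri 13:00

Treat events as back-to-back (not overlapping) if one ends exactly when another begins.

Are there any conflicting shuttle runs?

Sorted by start: LAB52, LAB53, LAB55, LAB56, LAB57, LAB54, LAB58.
LAB53 starts after LAB52 ends; LAB52 is clear from here.
LAB55 starts after LAB53 ends; LAB53 is clear from here.
LAB56 starts after LAB55 ends; LAB55 is clear from here.
LAB57 starts after LAB56 ends; LAB56 is clear from here.
LAB54 starts exactly when LAB57 ends (back-to-back, no overlap); LAB57 is clear from here.
LAB58 starts before LAB54 ends → LAB54 and LAB58 overlap.
That's a conflict, so the schedule is not conflict-free.

Yes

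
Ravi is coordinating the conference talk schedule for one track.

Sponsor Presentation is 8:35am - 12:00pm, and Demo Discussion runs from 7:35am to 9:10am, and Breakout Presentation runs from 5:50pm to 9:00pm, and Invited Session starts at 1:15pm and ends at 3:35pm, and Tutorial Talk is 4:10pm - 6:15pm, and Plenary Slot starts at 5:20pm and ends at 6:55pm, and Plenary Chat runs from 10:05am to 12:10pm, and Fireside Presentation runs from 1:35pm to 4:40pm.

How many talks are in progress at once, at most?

Sweep the timeline, counting +1 at each start and −1 at each end (ends before starts at a tie):
7:35am start Demo Discussion → 1
8:35am start Sponsor Presentation → 2
9:10am end Demo Discussion → 1
10:05am start Plenary Chat → 2
12:00pm end Sponsor Presentation → 1
12:10pm end Plenary Chat → 0
1:15pm start Invited Session → 1
1:35pm start Fireside Presentation → 2
3:35pm end Invited Session → 1
4:10pm start Tutorial Talk → 2
4:40pm end Fireside Presentation → 1
5:20pm start Plenary Slot → 2
5:50pm start Breakout Presentation → 3
6:15pm end Tutorial Talk → 2
6:55pm end Plenary Slot → 1
9:00pm end Breakout Presentation → 0
Peak is 3, at 5:50pm (Breakout Presentation, Plenary Slot, Tutorial Talk).

3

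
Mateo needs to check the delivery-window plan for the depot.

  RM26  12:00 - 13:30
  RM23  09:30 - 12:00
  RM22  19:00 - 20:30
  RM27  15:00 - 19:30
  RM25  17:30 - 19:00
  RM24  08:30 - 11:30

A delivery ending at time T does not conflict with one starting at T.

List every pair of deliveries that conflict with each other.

Sorted by start: RM24, RM23, RM26, RM27, RM25, RM22.
RM23 starts before RM24 ends → RM24 and RM23 overlap.
RM26 starts after RM24 ends, so nothing later overlaps RM24 either.
RM26 starts exactly when RM23 ends (back-to-back, no overlap), so nothing later overlaps RM23 either.
RM27 starts after RM26 ends, so nothing later overlaps RM26 either.
RM25 starts before RM27 ends → RM27 and RM25 overlap.
RM22 starts before RM27 ends → RM27 and RM22 overlap.
RM22 starts exactly when RM25 ends (back-to-back, no overlap).

RM22 & RM27, RM23 & RM24, RM25 & RM27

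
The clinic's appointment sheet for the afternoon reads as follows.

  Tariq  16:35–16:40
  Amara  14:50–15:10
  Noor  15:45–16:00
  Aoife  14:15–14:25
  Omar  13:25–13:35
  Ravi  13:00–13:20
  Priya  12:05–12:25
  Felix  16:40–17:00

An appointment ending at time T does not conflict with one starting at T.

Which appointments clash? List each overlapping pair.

Sorted by start: Priya, Ravi, Omar, Aoife, Amara, Noor, Tariq, Felix.
Ravi starts after Priya ends — done with Priya.
Omar starts after Ravi ends — done with Ravi.
Aoife starts after Omar ends — done with Omar.
Amara starts after Aoife ends — done with Aoife.
Noor starts after Amara ends — done with Amara.
Tariq starts after Noor ends — done with Noor.
Felix starts exactly when Tariq ends (back-to-back, no overlap).

no overlapping pairs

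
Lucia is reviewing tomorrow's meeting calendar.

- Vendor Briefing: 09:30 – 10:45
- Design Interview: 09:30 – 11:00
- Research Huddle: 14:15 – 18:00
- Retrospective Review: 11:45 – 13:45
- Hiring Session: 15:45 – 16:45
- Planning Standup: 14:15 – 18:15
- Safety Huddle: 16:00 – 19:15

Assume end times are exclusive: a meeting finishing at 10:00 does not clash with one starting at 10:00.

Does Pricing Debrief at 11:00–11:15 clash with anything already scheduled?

No — it doesn't clash with anything

Vendor Briefing: ends 10:45 at or before Pricing Debrief starts 11:00 → clear.
Design Interview: ends 11:00 at or before Pricing Debrief starts 11:00 → clear.
Retrospective Review: starts 11:45 at or after Pricing Debrief ends 11:15 → clear.
Research Huddle: starts 14:15 at or after Pricing Debrief ends 11:15 → clear.
Planning Standup: starts 14:15 at or after Pricing Debrief ends 11:15 → clear.
Hiring Session: starts 15:45 at or after Pricing Debrief ends 11:15 → clear.
Safety Huddle: starts 16:00 at or after Pricing Debrief ends 11:15 → clear.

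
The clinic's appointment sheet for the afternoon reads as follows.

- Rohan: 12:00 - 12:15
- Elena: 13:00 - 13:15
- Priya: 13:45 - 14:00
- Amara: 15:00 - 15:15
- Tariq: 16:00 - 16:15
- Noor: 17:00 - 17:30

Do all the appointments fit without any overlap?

Yes

Sorted by start: Rohan, Elena, Priya, Amara, Tariq, Noor.
Elena starts after Rohan ends — done with Rohan.
Priya starts after Elena ends — done with Elena.
Amara starts after Priya ends — done with Priya.
Tariq starts after Amara ends — done with Amara.
Noor starts after Tariq ends.
Every pair is clear; the schedule has no overlaps.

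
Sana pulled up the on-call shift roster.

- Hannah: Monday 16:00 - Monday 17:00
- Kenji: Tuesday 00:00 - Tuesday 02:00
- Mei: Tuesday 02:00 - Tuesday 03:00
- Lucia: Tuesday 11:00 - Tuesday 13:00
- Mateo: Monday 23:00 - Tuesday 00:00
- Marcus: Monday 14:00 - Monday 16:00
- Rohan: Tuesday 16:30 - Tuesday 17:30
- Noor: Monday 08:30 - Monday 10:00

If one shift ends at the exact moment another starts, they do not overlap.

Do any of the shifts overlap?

No

Sorted by start: Noor, Marcus, Hannah, Mateo, Kenji, Mei, Lucia, Rohan.
Marcus starts after Noor ends — done with Noor.
Hannah starts exactly when Marcus ends (back-to-back, no overlap) — done with Marcus.
Mateo starts after Hannah ends — done with Hannah.
Kenji starts exactly when Mateo ends (back-to-back, no overlap) — done with Mateo.
Mei starts exactly when Kenji ends (back-to-back, no overlap) — done with Kenji.
Lucia starts after Mei ends — done with Mei.
Rohan starts after Lucia ends.
Every pair is clear; the schedule has no overlaps.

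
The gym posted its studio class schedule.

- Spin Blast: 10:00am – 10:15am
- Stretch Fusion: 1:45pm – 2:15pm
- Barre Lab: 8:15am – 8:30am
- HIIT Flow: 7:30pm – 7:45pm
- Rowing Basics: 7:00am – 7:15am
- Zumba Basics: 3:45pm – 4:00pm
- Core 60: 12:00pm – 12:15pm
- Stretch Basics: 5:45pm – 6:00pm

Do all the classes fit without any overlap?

Yes

Two intervals overlap when each starts before the other ends.
Sorted by start: Rowing Basics, Barre Lab, Spin Blast, Core 60, Stretch Fusion, Zumba Basics, Stretch Basics, HIIT Flow.
Barre Lab starts after Rowing Basics ends, so nothing later overlaps Rowing Basics either.
Spin Blast starts after Barre Lab ends, so nothing later overlaps Barre Lab either.
Core 60 starts after Spin Blast ends, so nothing later overlaps Spin Blast either.
Stretch Fusion starts after Core 60 ends, so nothing later overlaps Core 60 either.
Zumba Basics starts after Stretch Fusion ends, so nothing later overlaps Stretch Fusion either.
Stretch Basics starts after Zumba Basics ends, so nothing later overlaps Zumba Basics either.
HIIT Flow starts after Stretch Basics ends.
Every pair is clear; the schedule has no overlaps.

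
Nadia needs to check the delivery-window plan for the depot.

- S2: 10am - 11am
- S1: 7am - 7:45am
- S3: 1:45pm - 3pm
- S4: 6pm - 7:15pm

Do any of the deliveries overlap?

No

Sorted by start: S1, S2, S3, S4.
S2 starts after S1 ends — done with S1.
S3 starts after S2 ends — done with S2.
S4 starts after S3 ends.
Every pair is clear; the schedule has no overlaps.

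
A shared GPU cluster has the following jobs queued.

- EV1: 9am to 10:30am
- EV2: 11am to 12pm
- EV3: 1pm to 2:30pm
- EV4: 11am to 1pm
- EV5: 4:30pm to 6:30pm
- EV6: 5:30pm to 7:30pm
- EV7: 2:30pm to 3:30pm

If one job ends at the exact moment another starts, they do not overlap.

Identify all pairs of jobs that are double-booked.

Sorted by start: EV1, EV2, EV4, EV3, EV7, EV5, EV6.
EV2 starts after EV1 ends; EV1 is clear from here.
EV4 starts before EV2 ends → EV2 and EV4 overlap.
EV3 starts after EV2 ends; EV2 is clear from here.
EV3 starts exactly when EV4 ends (back-to-back, no overlap); EV4 is clear from here.
EV7 starts exactly when EV3 ends (back-to-back, no overlap); EV3 is clear from here.
EV5 starts after EV7 ends; EV7 is clear from here.
EV6 starts before EV5 ends → EV5 and EV6 overlap.

EV2 & EV4, EV5 & EV6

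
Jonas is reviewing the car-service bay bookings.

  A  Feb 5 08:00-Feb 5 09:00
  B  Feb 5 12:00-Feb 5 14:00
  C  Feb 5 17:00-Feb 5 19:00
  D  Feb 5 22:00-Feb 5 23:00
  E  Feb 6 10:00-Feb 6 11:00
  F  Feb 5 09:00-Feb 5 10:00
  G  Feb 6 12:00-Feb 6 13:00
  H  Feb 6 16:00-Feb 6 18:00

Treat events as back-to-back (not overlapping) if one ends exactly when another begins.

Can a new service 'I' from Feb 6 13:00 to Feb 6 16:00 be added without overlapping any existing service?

Yes — the slot is free

A: ends Feb 5 09:00 at or before I starts Feb 6 13:00 → clear.
F: ends Feb 5 10:00 at or before I starts Feb 6 13:00 → clear.
B: ends Feb 5 14:00 at or before I starts Feb 6 13:00 → clear.
C: ends Feb 5 19:00 at or before I starts Feb 6 13:00 → clear.
D: ends Feb 5 23:00 at or before I starts Feb 6 13:00 → clear.
E: ends Feb 6 11:00 at or before I starts Feb 6 13:00 → clear.
G: ends Feb 6 13:00 at or before I starts Feb 6 13:00 → clear.
H: starts Feb 6 16:00 at or after I ends Feb 6 16:00 → clear.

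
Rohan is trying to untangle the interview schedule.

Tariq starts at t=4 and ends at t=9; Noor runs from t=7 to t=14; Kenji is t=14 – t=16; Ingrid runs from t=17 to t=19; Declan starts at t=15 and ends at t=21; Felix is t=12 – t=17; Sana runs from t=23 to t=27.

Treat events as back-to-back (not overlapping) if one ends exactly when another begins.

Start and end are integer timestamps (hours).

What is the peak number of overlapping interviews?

Sort all start/end points and keep a running count:
t=4 start Tariq → 1
t=7 start Noor → 2
t=9 end Tariq → 1
t=12 start Felix → 2
t=14 end Noor → 1
t=14 start Kenji → 2
t=15 start Declan → 3
t=16 end Kenji → 2
t=17 end Felix → 1
t=17 start Ingrid → 2
t=19 end Ingrid → 1
t=21 end Declan → 0
t=23 start Sana → 1
t=27 end Sana → 0
Peak is 3, at t=15 (Declan, Felix, Kenji).

3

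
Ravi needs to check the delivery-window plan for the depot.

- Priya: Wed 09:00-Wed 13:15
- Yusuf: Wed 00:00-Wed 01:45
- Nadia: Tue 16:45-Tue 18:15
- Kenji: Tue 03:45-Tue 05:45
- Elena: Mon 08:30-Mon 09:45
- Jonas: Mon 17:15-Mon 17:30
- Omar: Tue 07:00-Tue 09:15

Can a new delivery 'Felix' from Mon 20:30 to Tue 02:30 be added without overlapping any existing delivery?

Elena: ends Mon 09:45 at or before Felix starts Mon 20:30 → clear.
Jonas: ends Mon 17:30 at or before Felix starts Mon 20:30 → clear.
Kenji: starts Tue 03:45 at or after Felix ends Tue 02:30 → clear.
Omar: starts Tue 07:00 at or after Felix ends Tue 02:30 → clear.
Nadia: starts Tue 16:45 at or after Felix ends Tue 02:30 → clear.
Yusuf: starts Wed 00:00 at or after Felix ends Tue 02:30 → clear.
Priya: starts Wed 09:00 at or after Felix ends Tue 02:30 → clear.

Yes — the slot is free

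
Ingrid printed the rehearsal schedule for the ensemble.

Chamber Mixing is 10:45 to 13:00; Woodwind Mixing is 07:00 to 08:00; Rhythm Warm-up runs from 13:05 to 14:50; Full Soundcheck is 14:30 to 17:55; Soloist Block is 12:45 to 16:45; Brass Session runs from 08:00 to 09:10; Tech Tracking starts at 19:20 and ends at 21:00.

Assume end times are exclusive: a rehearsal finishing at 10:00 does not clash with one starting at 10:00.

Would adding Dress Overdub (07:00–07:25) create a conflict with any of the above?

Yes — it overlaps Woodwind Mixing

Woodwind Mixing: starts 07:00 before Dress Overdub ends 07:25, and ends 08:00 after Dress Overdub starts 07:00 → overlap.
Brass Session: starts 08:00 at or after Dress Overdub ends 07:25 → clear.
Chamber Mixing: starts 10:45 at or after Dress Overdub ends 07:25 → clear.
Soloist Block: starts 12:45 at or after Dress Overdub ends 07:25 → clear.
Rhythm Warm-up: starts 13:05 at or after Dress Overdub ends 07:25 → clear.
Full Soundcheck: starts 14:30 at or after Dress Overdub ends 07:25 → clear.
Tech Tracking: starts 19:20 at or after Dress Overdub ends 07:25 → clear.
Dress Overdub overlaps Woodwind Mixing.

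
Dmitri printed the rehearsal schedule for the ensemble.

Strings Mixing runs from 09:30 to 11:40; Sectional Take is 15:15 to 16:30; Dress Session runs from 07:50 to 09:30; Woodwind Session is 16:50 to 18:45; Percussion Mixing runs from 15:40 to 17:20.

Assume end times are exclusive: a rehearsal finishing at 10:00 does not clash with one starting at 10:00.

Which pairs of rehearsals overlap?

Percussion Mixing & Sectional Take, Percussion Mixing & Woodwind Session

Sorted by start: Dress Session, Strings Mixing, Sectional Take, Percussion Mixing, Woodwind Session.
Strings Mixing starts exactly when Dress Session ends (back-to-back, no overlap), so nothing later overlaps Dress Session either.
Sectional Take starts after Strings Mixing ends, so nothing later overlaps Strings Mixing either.
Percussion Mixing starts before Sectional Take ends → Sectional Take and Percussion Mixing overlap.
Woodwind Session starts after Sectional Take ends.
Woodwind Session starts before Percussion Mixing ends → Percussion Mixing and Woodwind Session overlap.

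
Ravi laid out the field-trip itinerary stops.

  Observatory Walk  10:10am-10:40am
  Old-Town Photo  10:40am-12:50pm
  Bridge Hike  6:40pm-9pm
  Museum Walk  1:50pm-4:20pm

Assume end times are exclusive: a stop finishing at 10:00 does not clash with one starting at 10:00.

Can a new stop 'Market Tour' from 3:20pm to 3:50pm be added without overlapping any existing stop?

No — it overlaps Museum Walk

Observatory Walk: ends 10:40am at or before Market Tour starts 3:20pm → clear.
Old-Town Photo: ends 12:50pm at or before Market Tour starts 3:20pm → clear.
Museum Walk: starts 1:50pm before Market Tour ends 3:50pm, and ends 4:20pm after Market Tour starts 3:20pm → overlap.
Bridge Hike: starts 6:40pm at or after Market Tour ends 3:50pm → clear.
Market Tour overlaps Museum Walk.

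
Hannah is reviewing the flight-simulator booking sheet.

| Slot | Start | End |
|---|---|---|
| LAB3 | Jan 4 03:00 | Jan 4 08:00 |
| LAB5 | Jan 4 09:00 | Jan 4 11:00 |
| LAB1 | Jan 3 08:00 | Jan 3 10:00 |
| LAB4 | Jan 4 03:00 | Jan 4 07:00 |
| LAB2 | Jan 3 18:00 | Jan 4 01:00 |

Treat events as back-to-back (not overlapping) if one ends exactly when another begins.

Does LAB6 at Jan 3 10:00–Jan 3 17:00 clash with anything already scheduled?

LAB1: ends Jan 3 10:00 at or before LAB6 starts Jan 3 10:00 → clear.
LAB2: starts Jan 3 18:00 at or after LAB6 ends Jan 3 17:00 → clear.
LAB3: starts Jan 4 03:00 at or after LAB6 ends Jan 3 17:00 → clear.
LAB4: starts Jan 4 03:00 at or after LAB6 ends Jan 3 17:00 → clear.
LAB5: starts Jan 4 09:00 at or after LAB6 ends Jan 3 17:00 → clear.

No — it doesn't clash with anything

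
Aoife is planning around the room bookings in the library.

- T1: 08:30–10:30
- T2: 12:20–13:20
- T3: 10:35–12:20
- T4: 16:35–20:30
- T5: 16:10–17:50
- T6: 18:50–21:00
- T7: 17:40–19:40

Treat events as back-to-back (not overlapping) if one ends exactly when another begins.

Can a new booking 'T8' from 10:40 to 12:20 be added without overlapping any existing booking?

T1: ends 10:30 at or before T8 starts 10:40 → clear.
T3: starts 10:35 before T8 ends 12:20, and ends 12:20 after T8 starts 10:40 → overlap.
T2: starts 12:20 at or after T8 ends 12:20 → clear.
T5: starts 16:10 at or after T8 ends 12:20 → clear.
T4: starts 16:35 at or after T8 ends 12:20 → clear.
T7: starts 17:40 at or after T8 ends 12:20 → clear.
T6: starts 18:50 at or after T8 ends 12:20 → clear.
T8 overlaps T3.

No — it overlaps T3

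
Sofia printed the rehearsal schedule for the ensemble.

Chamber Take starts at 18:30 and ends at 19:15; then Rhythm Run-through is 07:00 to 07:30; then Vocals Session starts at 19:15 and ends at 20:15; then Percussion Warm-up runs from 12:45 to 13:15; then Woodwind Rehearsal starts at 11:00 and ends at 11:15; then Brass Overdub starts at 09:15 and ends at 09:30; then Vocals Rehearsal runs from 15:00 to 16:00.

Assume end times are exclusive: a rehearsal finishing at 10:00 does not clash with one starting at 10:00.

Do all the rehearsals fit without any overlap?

Yes

Sorted by start: Rhythm Run-through, Brass Overdub, Woodwind Rehearsal, Percussion Warm-up, Vocals Rehearsal, Chamber Take, Vocals Session.
Brass Overdub starts after Rhythm Run-through ends — done with Rhythm Run-through.
Woodwind Rehearsal starts after Brass Overdub ends — done with Brass Overdub.
Percussion Warm-up starts after Woodwind Rehearsal ends — done with Woodwind Rehearsal.
Vocals Rehearsal starts after Percussion Warm-up ends — done with Percussion Warm-up.
Chamber Take starts after Vocals Rehearsal ends — done with Vocals Rehearsal.
Vocals Session starts exactly when Chamber Take ends (back-to-back, no overlap).
Every pair is clear; the schedule has no overlaps.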